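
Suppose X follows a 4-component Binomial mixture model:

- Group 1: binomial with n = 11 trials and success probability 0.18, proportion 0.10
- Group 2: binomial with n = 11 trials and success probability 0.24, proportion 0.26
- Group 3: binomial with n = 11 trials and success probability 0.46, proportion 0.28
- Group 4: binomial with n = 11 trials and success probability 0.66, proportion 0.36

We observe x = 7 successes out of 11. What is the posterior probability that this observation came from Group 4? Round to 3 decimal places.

0.708

P(component k | x) = π_k·f_k(x) / marginal(x), where marginal(x) = Σ_j π_j·f_j(x).
Component likelihoods at x = 7 successes out of 11:
  p_1 = C(11,7)·0.18^7·0.82^4 = 330·6.1222e-06·0.452122 = 0.000913433
  p_2 = C(11,7)·0.24^7·0.76^4 = 330·4.58647e-05·0.333622 = 0.00504948
  p_3 = C(11,7)·0.46^7·0.54^4 = 330·0.00435818·0.0850306 = 0.122291
  p_4 = C(11,7)·0.66^7·0.34^4 = 330·0.0545516·0.0133634 = 0.240568
Multiply by the mixture weights:
  π_1·p_1 = 0.10 × 0.000913433 = 9.13433e-05
  π_2·p_2 = 0.26 × 0.00504948 = 0.00131287
  π_3·p_3 = 0.28 × 0.122291 = 0.0342414
  π_4·p_4 = 0.36 × 0.240568 = 0.0866043
Sum: 9.13433e-05 + 0.00131287 + 0.0342414 + 0.0866043 = 0.12225
Responsibility of Group 4: 0.0866043 / 0.12225 ≈ 0.708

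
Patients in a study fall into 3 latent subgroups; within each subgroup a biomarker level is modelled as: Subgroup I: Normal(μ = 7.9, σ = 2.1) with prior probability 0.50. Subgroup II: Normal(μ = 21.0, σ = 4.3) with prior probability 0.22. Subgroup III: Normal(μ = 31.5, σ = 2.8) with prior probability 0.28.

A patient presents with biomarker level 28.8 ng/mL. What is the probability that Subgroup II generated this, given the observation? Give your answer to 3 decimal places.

Apply Bayes' rule: the posterior for each component is proportional to its prior times its likelihood at x.
Evaluate each component's likelihood at the observed value:
  f_I = (1/(2.1·√(2π)))·exp(−(28.8−7.9)²/(2·2.1²)) = 0.189973·exp(-49.52494) = 5.89225e-23
  f_II = (1/(4.3·√(2π)))·exp(−(28.8−21.0)²/(2·4.3²)) = 0.092777·exp(-1.64521) = 0.0179034
  f_III = (1/(2.8·√(2π)))·exp(−(28.8−31.5)²/(2·2.8²)) = 0.142479·exp(-0.46492) = 0.0895032
Multiply by the mixture weights:
  w_I·f_I = 0.50 × 5.89225e-23 = 2.94613e-23
  w_II·f_II = 0.22 × 0.0179034 = 0.00393874
  w_III·f_III = 0.28 × 0.0895032 = 0.0250609
Sum: 2.94613e-23 + 0.00393874 + 0.0250609 = 0.0289996
So the posterior for Subgroup II is 0.00393874 / 0.0289996 ≈ 0.136.

0.136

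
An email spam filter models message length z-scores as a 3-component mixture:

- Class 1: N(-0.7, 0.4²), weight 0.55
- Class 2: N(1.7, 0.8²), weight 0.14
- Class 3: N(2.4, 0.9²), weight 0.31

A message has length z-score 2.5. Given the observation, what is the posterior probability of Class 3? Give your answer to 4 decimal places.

0.7633

Apply Bayes' rule: the posterior for each component is proportional to its prior times its likelihood at x.
Component likelihoods at x = 2.5:
  L_1 = (1/(0.4·√(2π)))·exp(−(2.5−-0.7)²/(2·0.4²)) = 0.997356·exp(-32.00000) = 1.26307e-14
  L_2 = (1/(0.8·√(2π)))·exp(−(2.5−1.7)²/(2·0.8²)) = 0.498678·exp(-0.50000) = 0.302463
  L_3 = (1/(0.9·√(2π)))·exp(−(2.5−2.4)²/(2·0.9²)) = 0.443269·exp(-0.00617) = 0.440541
Multiply by the mixture weights:
  w_1·L_1 = 0.55 × 1.26307e-14 = 6.94687e-15
  w_2·L_2 = 0.14 × 0.302463 = 0.0423449
  w_3·L_3 = 0.31 × 0.440541 = 0.136568
Sum: 6.94687e-15 + 0.0423449 + 0.136568 = 0.178913
P(Class 3 | x) ≈ 0.7633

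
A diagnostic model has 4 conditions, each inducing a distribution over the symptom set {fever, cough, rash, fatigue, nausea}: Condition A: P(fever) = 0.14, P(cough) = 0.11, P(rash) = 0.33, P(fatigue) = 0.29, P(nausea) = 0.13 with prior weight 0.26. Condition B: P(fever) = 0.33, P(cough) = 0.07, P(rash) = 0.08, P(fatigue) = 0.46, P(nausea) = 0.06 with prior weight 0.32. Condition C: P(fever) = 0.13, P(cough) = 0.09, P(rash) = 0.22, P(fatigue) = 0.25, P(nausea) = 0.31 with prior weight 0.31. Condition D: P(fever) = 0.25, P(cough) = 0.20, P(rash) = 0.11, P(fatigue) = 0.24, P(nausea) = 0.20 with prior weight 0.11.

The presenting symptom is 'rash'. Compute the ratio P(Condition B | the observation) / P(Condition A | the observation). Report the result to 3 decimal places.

0.298

The posterior odds equal the prior odds times the likelihood ratio: (π_i/π_j)·(f_i(x)/f_j(x)).
Evaluate each component's likelihood at the observed value:
  p_A = 0.33
  p_B = 0.08
  p_C = 0.22
  p_D = 0.11
Odds = (0.32/0.26) × (0.08/0.33) = 1.23077 × 0.242424 ≈ 0.298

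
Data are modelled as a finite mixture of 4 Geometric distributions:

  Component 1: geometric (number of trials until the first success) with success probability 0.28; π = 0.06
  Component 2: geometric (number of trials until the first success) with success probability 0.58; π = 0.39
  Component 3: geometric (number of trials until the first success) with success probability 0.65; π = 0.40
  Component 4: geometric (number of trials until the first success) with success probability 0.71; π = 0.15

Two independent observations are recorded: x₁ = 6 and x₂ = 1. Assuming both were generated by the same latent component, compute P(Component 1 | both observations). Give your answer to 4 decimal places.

Posterior ∝ prior × likelihood, so P(k | x) ∝ P(Z=k) f_k(x); normalise over all components.
Since both observations come from the same component, the likelihood for component k is f_k(x₁)·f_k(x₂).
  L_1 = [0.28·(1−0.28)^5 = 0.28·0.193492 = 0.0541777] × [0.28] = 0.0151698
  L_2 = [0.58·(1−0.58)^5 = 0.58·0.0130691 = 0.00758009] × [0.58] = 0.00439645
  L_3 = [0.65·(1−0.65)^5 = 0.65·0.00525219 = 0.00341392] × [0.65] = 0.00221905
  L_4 = [0.71·(1−0.71)^5 = 0.71·0.00205111 = 0.00145629] × [0.71] = 0.00103397
Unnormalised posteriors:
  P(Z=1)·L_1 = 0.06 × 0.0151698 = 0.000910185
  P(Z=2)·L_2 = 0.39 × 0.00439645 = 0.00171462
  P(Z=3)·L_3 = 0.40 × 0.00221905 = 0.00088762
  P(Z=4)·L_4 = 0.15 × 0.00103397 = 0.000155095
Marginal: 0.000910185 + 0.00171462 + 0.00088762 + 0.000155095 = 0.00366752
Responsibility of Component 1: 0.000910185 / 0.00366752 ≈ 0.2482

0.2482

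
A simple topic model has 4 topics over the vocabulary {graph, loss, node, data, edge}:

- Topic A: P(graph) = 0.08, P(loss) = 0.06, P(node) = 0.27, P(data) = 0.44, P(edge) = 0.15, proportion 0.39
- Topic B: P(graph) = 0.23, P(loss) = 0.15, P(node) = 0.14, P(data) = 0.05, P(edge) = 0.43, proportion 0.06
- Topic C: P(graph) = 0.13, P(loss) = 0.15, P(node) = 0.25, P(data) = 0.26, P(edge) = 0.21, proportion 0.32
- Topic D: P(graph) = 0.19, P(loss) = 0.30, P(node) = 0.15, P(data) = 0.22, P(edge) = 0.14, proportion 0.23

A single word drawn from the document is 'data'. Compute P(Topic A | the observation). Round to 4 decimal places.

0.5564

The responsibility of component k is π_k f_k(x) divided by Σ_j π_j f_j(x).
Component likelihoods at x = 'data':
  p_A = 0.44
  p_B = 0.05
  p_C = 0.26
  p_D = 0.22
Prior × likelihood for each component:
  π_A·p_A = 0.39 × 0.44 = 0.1716
  π_B·p_B = 0.06 × 0.05 = 0.003
  π_C·p_C = 0.32 × 0.26 = 0.0832
  π_D·p_D = 0.23 × 0.22 = 0.0506
Evidence: 0.1716 + 0.003 + 0.0832 + 0.0506 = 0.3084
Responsibility of Topic A: 0.1716 / 0.3084 ≈ 0.5564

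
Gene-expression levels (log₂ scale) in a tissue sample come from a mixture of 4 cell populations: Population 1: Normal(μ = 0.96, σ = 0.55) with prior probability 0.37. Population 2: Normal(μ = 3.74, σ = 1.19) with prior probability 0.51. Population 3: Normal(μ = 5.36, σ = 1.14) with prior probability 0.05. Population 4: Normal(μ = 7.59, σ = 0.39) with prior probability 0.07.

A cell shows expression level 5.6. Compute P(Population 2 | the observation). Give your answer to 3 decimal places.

Posterior ∝ prior × likelihood, so P(k | x) ∝ π_k f_k(x); normalise over all components.
Normal densities:
  f_1 = 2.54503e-16
  f_2 = 0.0988239
  f_3 = 0.34228
  f_4 = 2.27073e-06
Prior × likelihood for each component:
  π_1·f_1 = 0.37 × 2.54503e-16 = 9.41663e-17
  π_2·f_2 = 0.51 × 0.0988239 = 0.0504002
  π_3·f_3 = 0.05 × 0.34228 = 0.017114
  π_4·f_4 = 0.07 × 2.27073e-06 = 1.58951e-07
Sum: 9.41663e-17 + 0.0504002 + 0.017114 + 1.58951e-07 = 0.0675143
So the posterior for Population 2 is 0.0504002 / 0.0675143 ≈ 0.747.

0.747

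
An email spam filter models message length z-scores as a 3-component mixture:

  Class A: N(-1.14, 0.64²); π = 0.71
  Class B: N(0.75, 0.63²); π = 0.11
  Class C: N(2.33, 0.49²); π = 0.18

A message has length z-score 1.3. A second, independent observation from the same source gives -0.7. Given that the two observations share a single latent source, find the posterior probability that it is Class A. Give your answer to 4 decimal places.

The responsibility of component k is P(Z=k) f_k(x) divided by Σ_j P(Z=j) f_j(x).
Since both observations come from the same component, the likelihood for component k is f_k(x₁)·f_k(x₂).
  L_A = [0.000434972] × [0.492146] = 0.00021407
  L_B = [0.432583] × [0.0447996] = 0.0193796
  L_C = [0.0893784] × [4.05021e-09] = 3.62001e-10
Multiply by the mixture weights:
  P(Z=A)·L_A = 0.71 × 0.00021407 = 0.000151989
  P(Z=B)·L_B = 0.11 × 0.0193796 = 0.00213175
  P(Z=C)·L_C = 0.18 × 3.62001e-10 = 6.51602e-11
Evidence: 0.000151989 + 0.00213175 + 6.51602e-11 = 0.00228374
Responsibility of Class A: 0.000151989 / 0.00228374 ≈ 0.0666

0.0666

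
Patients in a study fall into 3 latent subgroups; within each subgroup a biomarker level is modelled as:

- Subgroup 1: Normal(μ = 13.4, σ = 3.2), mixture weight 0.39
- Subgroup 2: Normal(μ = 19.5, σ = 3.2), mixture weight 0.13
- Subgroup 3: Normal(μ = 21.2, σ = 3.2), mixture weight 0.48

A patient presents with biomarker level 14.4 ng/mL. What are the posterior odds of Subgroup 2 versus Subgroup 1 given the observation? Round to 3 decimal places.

0.098

Posterior odds = (w_i f_i(x)) / (w_j f_j(x)); the normalising sum cancels.
Evaluate each component's likelihood at the observed value:
  f_1 = 0.118728
  f_2 = 0.0350104
  f_3 = 0.0130378
Odds = (0.13/0.39) × (0.0350104/0.118728) = 0.333333 × 0.294879 ≈ 0.098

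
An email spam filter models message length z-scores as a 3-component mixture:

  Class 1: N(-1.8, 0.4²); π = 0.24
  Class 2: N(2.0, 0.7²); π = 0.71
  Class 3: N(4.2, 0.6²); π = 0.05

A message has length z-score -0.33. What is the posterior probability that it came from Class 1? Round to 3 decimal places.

Apply Bayes' rule: the posterior for each component is proportional to its prior times its likelihood at x.
Normal densities:
  p_1 = (1/(0.4·√(2π)))·exp(−(-0.33−-1.8)²/(2·0.4²)) = 0.997356·exp(-6.75281) = 0.0011645
  p_2 = (1/(0.7·√(2π)))·exp(−(-0.33−2.0)²/(2·0.7²)) = 0.569918·exp(-5.53969) = 0.00223848
  p_3 = (1/(0.6·√(2π)))·exp(−(-0.33−4.2)²/(2·0.6²)) = 0.664904·exp(-28.50125) = 2.78499e-13
Weight by the priors:
  w_1·p_1 = 0.24 × 0.0011645 = 0.000279481
  w_2·p_2 = 0.71 × 0.00223848 = 0.00158932
  w_3·p_3 = 0.05 × 2.78499e-13 = 1.39249e-14
Marginal: 0.000279481 + 0.00158932 + 1.39249e-14 = 0.0018688
P(Class 1 | the observation) ≈ 0.150

0.150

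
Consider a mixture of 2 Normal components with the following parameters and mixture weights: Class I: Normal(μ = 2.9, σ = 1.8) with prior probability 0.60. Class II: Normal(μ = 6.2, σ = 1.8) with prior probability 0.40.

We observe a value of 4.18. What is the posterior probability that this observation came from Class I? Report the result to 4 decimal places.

0.6862

The responsibility of component k is P(Z=k) f_k(x) divided by Σ_j P(Z=j) f_j(x).
Normal densities:
  L_I = 0.17212
  L_II = 0.118077
Unnormalised posteriors:
  P(Z=I)·L_I = 0.60 × 0.17212 = 0.103272
  P(Z=II)·L_II = 0.40 × 0.118077 = 0.0472309
Sum: 0.103272 + 0.0472309 = 0.150503
P(Class I | x) = 0.103272 / 0.150503 ≈ 0.6862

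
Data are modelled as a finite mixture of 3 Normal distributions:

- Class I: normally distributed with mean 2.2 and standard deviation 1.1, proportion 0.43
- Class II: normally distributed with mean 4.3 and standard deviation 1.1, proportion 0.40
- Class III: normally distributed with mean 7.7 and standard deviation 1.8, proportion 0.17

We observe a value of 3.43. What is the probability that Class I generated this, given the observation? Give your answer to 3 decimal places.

0.435

Apply Bayes' rule: the posterior for each component is proportional to its prior times its likelihood at x.
Evaluate each component's likelihood at the observed value:
  f_I = (1/(1.1·√(2π)))·exp(−(3.43−2.2)²/(2·1.1²)) = 0.362675·exp(-0.62517) = 0.194094
  f_II = (1/(1.1·√(2π)))·exp(−(3.43−4.3)²/(2·1.1²)) = 0.362675·exp(-0.31277) = 0.265267
  f_III = (1/(1.8·√(2π)))·exp(−(3.43−7.7)²/(2·1.8²)) = 0.221635·exp(-2.81372) = 0.013294
Multiply by the mixture weights:
  π_I·f_I = 0.43 × 0.194094 = 0.0834603
  π_II·f_II = 0.40 × 0.265267 = 0.106107
  π_III·f_III = 0.17 × 0.013294 = 0.00225998
Evidence: 0.0834603 + 0.106107 + 0.00225998 = 0.191827
P(Class I | 3.43) = 0.0834603 / 0.191827 ≈ 0.435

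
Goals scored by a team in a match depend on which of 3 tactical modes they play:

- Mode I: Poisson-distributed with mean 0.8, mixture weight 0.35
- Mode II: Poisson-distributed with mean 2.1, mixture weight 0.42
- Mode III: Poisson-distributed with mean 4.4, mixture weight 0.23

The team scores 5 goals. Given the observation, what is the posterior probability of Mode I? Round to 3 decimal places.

0.008

Posterior ∝ prior × likelihood, so P(k | x) ∝ P(Z=k) f_k(x); normalise over all components.
Component likelihoods at x = 5 goals:
  L_I = 0.00122697
  L_II = 0.041677
  L_III = 0.168728
Prior × likelihood for each component:
  P(Z=I)·L_I = 0.35 × 0.00122697 = 0.000429439
  P(Z=II)·L_II = 0.42 × 0.041677 = 0.0175044
  P(Z=III)·L_III = 0.23 × 0.168728 = 0.0388074
Sum: 0.000429439 + 0.0175044 + 0.0388074 = 0.0567412
So the posterior for Mode I is 0.000429439 / 0.0567412 ≈ 0.008.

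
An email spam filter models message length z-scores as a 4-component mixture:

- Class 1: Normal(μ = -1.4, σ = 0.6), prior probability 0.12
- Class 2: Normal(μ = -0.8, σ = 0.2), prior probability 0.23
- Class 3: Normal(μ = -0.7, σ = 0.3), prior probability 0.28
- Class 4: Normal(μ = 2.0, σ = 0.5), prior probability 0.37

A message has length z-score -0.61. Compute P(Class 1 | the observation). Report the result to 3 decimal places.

Apply Bayes' rule: the posterior for each component is proportional to its prior times its likelihood at x.
Evaluate each component's likelihood at the observed value:
  p_1 = (1/(0.6·√(2π)))·exp(−(-0.61−-1.4)²/(2·0.6²)) = 0.664904·exp(-0.86681) = 0.279454
  p_2 = (1/(0.2·√(2π)))·exp(−(-0.61−-0.8)²/(2·0.2²)) = 1.994711·exp(-0.45125) = 1.2703
  p_3 = (1/(0.3·√(2π)))·exp(−(-0.61−-0.7)²/(2·0.3²)) = 1.329808·exp(-0.04500) = 1.27129
  p_4 = (1/(0.5·√(2π)))·exp(−(-0.61−2.0)²/(2·0.5²)) = 0.797885·exp(-13.62420) = 9.66107e-07
Prior × likelihood for each component:
  π_1·p_1 = 0.12 × 0.279454 = 0.0335345
  π_2·p_2 = 0.23 × 1.2703 = 0.292168
  π_3·p_3 = 0.28 × 1.27129 = 0.355962
  π_4·p_4 = 0.37 × 9.66107e-07 = 3.5746e-07
Marginal: 0.0335345 + 0.292168 + 0.355962 + 3.5746e-07 = 0.681665
P(Class 1 | -0.61) ≈ 0.049

0.049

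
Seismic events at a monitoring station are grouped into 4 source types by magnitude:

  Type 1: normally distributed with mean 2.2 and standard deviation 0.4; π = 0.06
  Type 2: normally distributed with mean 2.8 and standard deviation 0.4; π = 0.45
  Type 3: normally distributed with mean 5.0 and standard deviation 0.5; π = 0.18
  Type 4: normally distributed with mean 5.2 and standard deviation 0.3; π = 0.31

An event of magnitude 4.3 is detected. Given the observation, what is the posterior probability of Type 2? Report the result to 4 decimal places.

0.0067

Apply Bayes' rule: the posterior for each component is proportional to its prior times its likelihood at x.
Component likelihoods at x = 4.3:
  p_1 = 1.03212e-06
  p_2 = 0.000881489
  p_3 = 0.299455
  p_4 = 0.0147728
Prior × likelihood for each component:
  w_1·p_1 = 0.06 × 1.03212e-06 = 6.19271e-08
  w_2·p_2 = 0.45 × 0.000881489 = 0.00039667
  w_3·p_3 = 0.18 × 0.299455 = 0.0539019
  w_4·p_4 = 0.31 × 0.0147728 = 0.00457958
Marginal: 6.19271e-08 + 0.00039667 + 0.0539019 + 0.00457958 = 0.0588782
P(Type 2 | data) ≈ 0.0067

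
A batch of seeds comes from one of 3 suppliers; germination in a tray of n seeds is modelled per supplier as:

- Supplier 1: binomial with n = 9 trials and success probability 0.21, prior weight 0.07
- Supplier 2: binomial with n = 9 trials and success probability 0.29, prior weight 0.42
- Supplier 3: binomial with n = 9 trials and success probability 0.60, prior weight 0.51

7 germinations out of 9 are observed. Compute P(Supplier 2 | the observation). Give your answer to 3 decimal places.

Apply Bayes' rule: the posterior for each component is proportional to its prior times its likelihood at x.
Component likelihoods at x = 7 germinations out of 9:
  p_1 = C(9,7)·0.21^7·0.79^2 = 36·1.80109e-05·0.6241 = 0.000404661
  p_2 = C(9,7)·0.29^7·0.71^2 = 36·0.000172499·0.5041 = 0.00313044
  p_3 = C(9,7)·0.60^7·0.40^2 = 36·0.0279936·0.16 = 0.161243
Multiply by the mixture weights:
  w_1·p_1 = 0.07 × 0.000404661 = 2.83263e-05
  w_2·p_2 = 0.42 × 0.00313044 = 0.00131478
  w_3·p_3 = 0.51 × 0.161243 = 0.082234
Marginal: 2.83263e-05 + 0.00131478 + 0.082234 = 0.0835771
Responsibility of Supplier 2: 0.00131478 / 0.0835771 ≈ 0.016

0.016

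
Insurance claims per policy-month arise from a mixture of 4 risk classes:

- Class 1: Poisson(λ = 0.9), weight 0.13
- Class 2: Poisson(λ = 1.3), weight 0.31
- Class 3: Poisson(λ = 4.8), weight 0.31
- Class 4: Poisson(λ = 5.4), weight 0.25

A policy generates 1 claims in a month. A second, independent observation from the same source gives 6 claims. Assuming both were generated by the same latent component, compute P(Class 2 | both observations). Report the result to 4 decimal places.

Posterior ∝ prior × likelihood, so P(k | x) ∝ π_k f_k(x); normalise over all components.
Since both observations come from the same component, the likelihood for component k is f_k(x₁)·f_k(x₂).
  L_1 = [0.365913] × [0.000300094] = 0.000109808
  L_2 = [0.354291] × [0.00182703] = 0.0006473
  L_3 = [0.0395028] × [0.139798] = 0.00552242
  L_4 = [0.0243895] × [0.155539] = 0.00379353
Prior × likelihood for each component:
  π_1·L_1 = 0.13 × 0.000109808 = 1.42751e-05
  π_2·L_2 = 0.31 × 0.0006473 = 0.000200663
  π_3·L_3 = 0.31 × 0.00552242 = 0.00171195
  π_4·L_4 = 0.25 × 0.00379353 = 0.000948382
Marginal: 1.42751e-05 + 0.000200663 + 0.00171195 + 0.000948382 = 0.00287527
P(Class 2 | x) ≈ 0.0698

0.0698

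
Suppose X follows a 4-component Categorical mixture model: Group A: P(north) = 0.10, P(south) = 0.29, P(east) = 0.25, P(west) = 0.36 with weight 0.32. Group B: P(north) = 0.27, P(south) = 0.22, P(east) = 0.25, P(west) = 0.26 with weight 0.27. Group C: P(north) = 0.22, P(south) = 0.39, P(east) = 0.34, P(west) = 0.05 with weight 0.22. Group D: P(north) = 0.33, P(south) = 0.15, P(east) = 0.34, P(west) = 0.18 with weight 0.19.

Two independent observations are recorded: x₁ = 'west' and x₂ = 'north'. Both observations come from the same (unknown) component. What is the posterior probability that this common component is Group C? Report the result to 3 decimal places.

0.055

The responsibility of component k is π_k f_k(x) divided by Σ_j π_j f_j(x).
Since both observations come from the same component, the likelihood for component k is f_k(x₁)·f_k(x₂).
  f_A = [0.36] × [0.1] = 0.036
  f_B = [0.26] × [0.27] = 0.0702
  f_C = [0.05] × [0.22] = 0.011
  f_D = [0.18] × [0.33] = 0.0594
Multiply by the mixture weights:
  π_A·f_A = 0.32 × 0.036 = 0.01152
  π_B·f_B = 0.27 × 0.0702 = 0.018954
  π_C·f_C = 0.22 × 0.011 = 0.00242
  π_D·f_D = 0.19 × 0.0594 = 0.011286
Denominator: 0.01152 + 0.018954 + 0.00242 + 0.011286 = 0.04418
P(Group C | x₁, x₂) = 0.00242 / 0.04418 ≈ 0.055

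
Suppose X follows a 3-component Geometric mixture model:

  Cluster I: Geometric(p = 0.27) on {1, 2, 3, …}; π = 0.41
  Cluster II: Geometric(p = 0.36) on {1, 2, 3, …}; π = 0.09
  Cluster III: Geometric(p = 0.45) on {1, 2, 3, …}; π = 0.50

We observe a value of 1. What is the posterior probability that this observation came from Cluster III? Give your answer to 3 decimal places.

0.611

Apply Bayes' rule: the posterior for each component is proportional to its prior times its likelihood at x.
Evaluate each component's likelihood at the observed value:
  f_I = 0.27
  f_II = 0.36
  f_III = 0.45
Prior × likelihood for each component:
  P(Z=I)·f_I = 0.41 × 0.27 = 0.1107
  P(Z=II)·f_II = 0.09 × 0.36 = 0.0324
  P(Z=III)·f_III = 0.50 × 0.45 = 0.225
Sum: 0.1107 + 0.0324 + 0.225 = 0.3681
So the posterior for Cluster III is 0.225 / 0.3681 ≈ 0.611.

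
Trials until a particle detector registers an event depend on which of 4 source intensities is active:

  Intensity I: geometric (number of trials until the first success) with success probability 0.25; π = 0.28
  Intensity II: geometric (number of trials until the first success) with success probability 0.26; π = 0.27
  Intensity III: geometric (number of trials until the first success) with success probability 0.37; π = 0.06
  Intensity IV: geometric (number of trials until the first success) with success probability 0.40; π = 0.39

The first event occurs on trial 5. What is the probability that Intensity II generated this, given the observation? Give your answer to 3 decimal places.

Posterior ∝ prior × likelihood, so P(k | x) ∝ P(Z=k) f_k(x); normalise over all components.
Evaluate each component's likelihood at the observed value:
  f_I = 0.0791016
  f_II = 0.0779651
  f_III = 0.058286
  f_IV = 0.05184
Weight by the priors:
  P(Z=I)·f_I = 0.28 × 0.0791016 = 0.0221484
  P(Z=II)·f_II = 0.27 × 0.0779651 = 0.0210506
  P(Z=III)·f_III = 0.06 × 0.058286 = 0.00349716
  P(Z=IV)·f_IV = 0.39 × 0.05184 = 0.0202176
Evidence: 0.0221484 + 0.0210506 + 0.00349716 + 0.0202176 = 0.0669138
P(Intensity II | the observation) ≈ 0.315

0.315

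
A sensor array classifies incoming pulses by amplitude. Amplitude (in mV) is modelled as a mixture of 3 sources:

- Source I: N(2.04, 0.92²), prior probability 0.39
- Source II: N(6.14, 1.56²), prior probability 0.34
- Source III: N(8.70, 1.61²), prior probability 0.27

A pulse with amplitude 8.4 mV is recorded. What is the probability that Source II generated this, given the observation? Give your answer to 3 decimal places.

0.316

By Bayes' theorem, P(k | x) = π_k f_k(x) / Σ_j π_j f_j(x).
Normal densities:
  f_I = (1/(0.92·√(2π)))·exp(−(8.4−2.04)²/(2·0.92²)) = 0.433633·exp(-23.89509) = 1.8181e-11
  f_II = (1/(1.56·√(2π)))·exp(−(8.4−6.14)²/(2·1.56²)) = 0.255732·exp(-1.04939) = 0.0895448
  f_III = (1/(1.61·√(2π)))·exp(−(8.4−8.70)²/(2·1.61²)) = 0.247790·exp(-0.01736) = 0.243526
Unnormalised posteriors:
  π_I·f_I = 0.39 × 1.8181e-11 = 7.0906e-12
  π_II·f_II = 0.34 × 0.0895448 = 0.0304452
  π_III·f_III = 0.27 × 0.243526 = 0.0657519
Normaliser: 7.0906e-12 + 0.0304452 + 0.0657519 = 0.0961971
Responsibility of Source II: 0.0304452 / 0.0961971 ≈ 0.316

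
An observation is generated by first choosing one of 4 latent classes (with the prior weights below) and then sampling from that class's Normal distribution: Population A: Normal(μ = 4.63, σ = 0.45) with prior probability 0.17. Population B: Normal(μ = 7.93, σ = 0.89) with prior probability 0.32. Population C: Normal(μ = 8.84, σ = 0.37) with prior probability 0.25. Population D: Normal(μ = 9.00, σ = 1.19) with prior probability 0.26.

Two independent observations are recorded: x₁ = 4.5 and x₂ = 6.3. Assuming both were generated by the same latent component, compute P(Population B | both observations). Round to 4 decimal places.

0.0512

Apply Bayes' rule: the posterior for each component is proportional to its prior times its likelihood at x.
Since both observations come from the same component, the likelihood for component k is f_k(x₁)·f_k(x₂).
  p_A = [(1/(0.45·√(2π)))·exp(−(4.5−4.63)²/(2·0.45²)) = 0.886538·exp(-0.04173) = 0.850306] × [0.00090588] = 0.000770275
  p_B = [(1/(0.89·√(2π)))·exp(−(4.5−7.93)²/(2·0.89²)) = 0.448250·exp(-7.42640) = 0.000266856] × [0.0837827] = 2.23579e-05
  p_C = [(1/(0.37·√(2π)))·exp(−(4.5−8.84)²/(2·0.37²)) = 1.078222·exp(-68.79328) = 1.43274e-30] × [6.3001e-11] = 9.02638e-41
  p_D = [(1/(1.19·√(2π)))·exp(−(4.5−9.00)²/(2·1.19²)) = 0.335246·exp(-7.14992) = 0.000263144] × [0.0255565] = 6.72504e-06
Unnormalised posteriors:
  π_A·p_A = 0.17 × 0.000770275 = 0.000130947
  π_B·p_B = 0.32 × 2.23579e-05 = 7.15452e-06
  π_C·p_C = 0.25 × 9.02638e-41 = 2.2566e-41
  π_D·p_D = 0.26 × 6.72504e-06 = 1.74851e-06
Evidence: 0.000130947 + 7.15452e-06 + 2.2566e-41 + 1.74851e-06 = 0.00013985
Responsibility of Population B: 7.15452e-06 / 0.00013985 ≈ 0.0512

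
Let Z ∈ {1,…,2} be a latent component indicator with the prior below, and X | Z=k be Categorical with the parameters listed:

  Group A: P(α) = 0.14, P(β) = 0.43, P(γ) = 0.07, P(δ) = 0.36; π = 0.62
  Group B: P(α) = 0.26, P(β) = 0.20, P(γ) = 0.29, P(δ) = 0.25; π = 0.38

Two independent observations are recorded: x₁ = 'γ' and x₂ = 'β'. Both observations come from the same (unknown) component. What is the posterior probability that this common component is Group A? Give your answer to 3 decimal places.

0.459

Apply Bayes' rule: the posterior for each component is proportional to its prior times its likelihood at x.
Since both observations come from the same component, the likelihood for component k is f_k(x₁)·f_k(x₂).
  L_A = [P(γ | comp) = 0.07] × [0.43] = 0.0301
  L_B = [P(γ | comp) = 0.29] × [0.2] = 0.058
Unnormalised posteriors:
  P(Z=A)·L_A = 0.62 × 0.0301 = 0.018662
  P(Z=B)·L_B = 0.38 × 0.058 = 0.02204
Marginal: 0.018662 + 0.02204 = 0.040702
P(Group A | x₁,x₂) ≈ 0.459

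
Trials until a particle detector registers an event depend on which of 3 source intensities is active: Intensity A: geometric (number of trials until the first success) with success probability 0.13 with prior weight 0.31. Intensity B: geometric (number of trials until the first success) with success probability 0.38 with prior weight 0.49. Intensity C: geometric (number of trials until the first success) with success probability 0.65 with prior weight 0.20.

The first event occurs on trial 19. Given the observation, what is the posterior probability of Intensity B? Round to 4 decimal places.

Apply Bayes' rule: the posterior for each component is proportional to its prior times its likelihood at x.
Geometric probabilities:
  p_A = 0.0105996
  p_B = 6.9636e-05
  p_C = 4.03774e-09
Weight by the priors:
  w_A·p_A = 0.31 × 0.0105996 = 0.00328588
  w_B·p_B = 0.49 × 6.9636e-05 = 3.41217e-05
  w_C·p_C = 0.20 × 4.03774e-09 = 8.07548e-10
Evidence: 0.00328588 + 3.41217e-05 + 8.07548e-10 = 0.00332
So the posterior for Intensity B is 3.41217e-05 / 0.00332 ≈ 0.0103.

0.0103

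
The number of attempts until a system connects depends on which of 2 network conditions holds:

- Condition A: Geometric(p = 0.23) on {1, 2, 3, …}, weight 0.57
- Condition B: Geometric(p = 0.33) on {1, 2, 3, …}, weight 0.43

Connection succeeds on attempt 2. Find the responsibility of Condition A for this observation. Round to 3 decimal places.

P(component k | x) = w_k·f_k(x) / marginal(x), where marginal(x) = Σ_j w_j·f_j(x).
Evaluate each component's likelihood at the observed value:
  L_A = 0.1771
  L_B = 0.2211
Prior × likelihood for each component:
  w_A·L_A = 0.57 × 0.1771 = 0.100947
  w_B·L_B = 0.43 × 0.2211 = 0.095073
Denominator: 0.100947 + 0.095073 = 0.19602
So the posterior for Condition A is 0.100947 / 0.19602 ≈ 0.515.

0.515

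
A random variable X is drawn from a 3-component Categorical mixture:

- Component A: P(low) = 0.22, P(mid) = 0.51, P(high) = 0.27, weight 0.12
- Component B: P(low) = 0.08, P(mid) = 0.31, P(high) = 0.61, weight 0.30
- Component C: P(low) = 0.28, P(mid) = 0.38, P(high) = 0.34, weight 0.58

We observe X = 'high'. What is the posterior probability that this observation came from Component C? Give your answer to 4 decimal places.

0.4779

The responsibility of component k is π_k f_k(x) divided by Σ_j π_j f_j(x).
Categorical probabilities:
  f_A = P(high | comp) = 0.27
  f_B = P(high | comp) = 0.61
  f_C = P(high | comp) = 0.34
Multiply by the mixture weights:
  π_A·f_A = 0.12 × 0.27 = 0.0324
  π_B·f_B = 0.30 × 0.61 = 0.183
  π_C·f_C = 0.58 × 0.34 = 0.1972
Evidence: 0.0324 + 0.183 + 0.1972 = 0.4126
So the posterior for Component C is 0.1972 / 0.4126 ≈ 0.4779.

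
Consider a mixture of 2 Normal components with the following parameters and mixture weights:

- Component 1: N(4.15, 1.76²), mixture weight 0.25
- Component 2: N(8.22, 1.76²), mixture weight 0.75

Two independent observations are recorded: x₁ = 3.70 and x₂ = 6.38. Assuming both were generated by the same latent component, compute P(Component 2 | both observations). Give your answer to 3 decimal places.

The responsibility of component k is π_k f_k(x) divided by Σ_j π_j f_j(x).
Since both observations come from the same component, the likelihood for component k is f_k(x₁)·f_k(x₂).
  L_1 = [(1/(1.76·√(2π)))·exp(−(3.70−4.15)²/(2·1.76²)) = 0.226672·exp(-0.03269) = 0.219382] × [0.101575] = 0.0222838
  L_2 = [(1/(1.76·√(2π)))·exp(−(3.70−8.22)²/(2·1.76²)) = 0.226672·exp(-3.29778) = 0.00837896] × [0.131238] = 0.00109964
Weight by the priors:
  π_1·L_1 = 0.25 × 0.0222838 = 0.00557096
  π_2·L_2 = 0.75 × 0.00109964 = 0.000824731
Evidence: 0.00557096 + 0.000824731 = 0.00639569
P(Component 2 | x) = 0.000824731 / 0.00639569 ≈ 0.129

0.129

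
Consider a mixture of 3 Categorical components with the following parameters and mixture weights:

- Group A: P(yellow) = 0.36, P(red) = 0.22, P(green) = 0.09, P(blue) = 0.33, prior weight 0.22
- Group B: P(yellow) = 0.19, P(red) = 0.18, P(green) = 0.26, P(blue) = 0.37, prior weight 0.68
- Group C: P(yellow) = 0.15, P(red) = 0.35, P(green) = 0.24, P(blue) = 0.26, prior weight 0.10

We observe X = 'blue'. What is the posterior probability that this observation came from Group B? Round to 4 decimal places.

0.7184

Posterior ∝ prior × likelihood, so P(k | x) ∝ π_k f_k(x); normalise over all components.
Categorical probabilities:
  p_A = P(blue | comp) = 0.33
  p_B = P(blue | comp) = 0.37
  p_C = P(blue | comp) = 0.26
Multiply by the mixture weights:
  π_A·p_A = 0.22 × 0.33 = 0.0726
  π_B·p_B = 0.68 × 0.37 = 0.2516
  π_C·p_C = 0.10 × 0.26 = 0.026
Sum: 0.0726 + 0.2516 + 0.026 = 0.3502
So the posterior for Group B is 0.2516 / 0.3502 ≈ 0.7184.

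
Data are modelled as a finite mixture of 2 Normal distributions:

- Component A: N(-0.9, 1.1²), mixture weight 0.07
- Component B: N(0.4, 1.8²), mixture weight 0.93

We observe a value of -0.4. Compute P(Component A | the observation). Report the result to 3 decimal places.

0.109

By Bayes' theorem, P(k | x) = w_k f_k(x) / Σ_j w_j f_j(x).
Component likelihoods at x = -0.4:
  f_A = (1/(1.1·√(2π)))·exp(−(-0.4−-0.9)²/(2·1.1²)) = 0.362675·exp(-0.10331) = 0.327079
  f_B = (1/(1.8·√(2π)))·exp(−(-0.4−0.4)²/(2·1.8²)) = 0.221635·exp(-0.09877) = 0.200791
Multiply by the mixture weights:
  w_A·f_A = 0.07 × 0.327079 = 0.0228955
  w_B·f_B = 0.93 × 0.200791 = 0.186736
Normaliser: 0.0228955 + 0.186736 = 0.209631
P(Component A | data) ≈ 0.109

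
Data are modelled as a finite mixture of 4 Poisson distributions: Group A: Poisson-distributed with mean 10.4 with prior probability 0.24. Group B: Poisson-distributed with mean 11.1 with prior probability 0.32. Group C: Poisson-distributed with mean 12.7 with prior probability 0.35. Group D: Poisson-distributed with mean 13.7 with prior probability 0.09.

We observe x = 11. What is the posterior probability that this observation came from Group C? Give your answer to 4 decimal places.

Apply Bayes' rule: the posterior for each component is proportional to its prior times its likelihood at x.
Poisson probabilities:
  f_A = e^(−10.4)·10.4^11/11! = 0.117368
  f_B = e^(−11.1)·11.1^11/11! = 0.119324
  f_C = e^(−12.7)·12.7^11/11! = 0.105961
  f_D = e^(−13.7)·13.7^11/11! = 0.0897297
Weight by the priors:
  π_A·f_A = 0.24 × 0.117368 = 0.0281682
  π_B·f_B = 0.32 × 0.119324 = 0.0381837
  π_C·f_C = 0.35 × 0.105961 = 0.0370863
  π_D·f_D = 0.09 × 0.0897297 = 0.00807567
Sum: 0.0281682 + 0.0381837 + 0.0370863 + 0.00807567 = 0.111514
So the posterior for Group C is 0.0370863 / 0.111514 ≈ 0.3326.

0.3326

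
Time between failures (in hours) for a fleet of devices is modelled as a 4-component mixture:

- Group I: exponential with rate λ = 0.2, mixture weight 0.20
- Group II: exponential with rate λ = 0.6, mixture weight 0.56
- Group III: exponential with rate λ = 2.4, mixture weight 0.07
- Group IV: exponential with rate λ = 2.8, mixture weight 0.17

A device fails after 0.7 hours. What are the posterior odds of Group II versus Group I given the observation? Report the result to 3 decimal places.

Since P(k|x) ∝ w_k f_k(x), the posterior odds are w_i f_i(x) / (w_j f_j(x)).
Component likelihoods at x = 0.7 hours:
  f_I = 0.2·e^(−0.2·0.7) = 0.2·e^(−0.1400) = 0.173872
  f_II = 0.6·e^(−0.6·0.7) = 0.6·e^(−0.4200) = 0.394228
  f_III = 2.4·e^(−2.4·0.7) = 2.4·e^(−1.6800) = 0.447298
  f_IV = 2.8·e^(−2.8·0.7) = 2.8·e^(−1.9600) = 0.394404
0.220768 / 0.0347743 ≈ 6.349

6.349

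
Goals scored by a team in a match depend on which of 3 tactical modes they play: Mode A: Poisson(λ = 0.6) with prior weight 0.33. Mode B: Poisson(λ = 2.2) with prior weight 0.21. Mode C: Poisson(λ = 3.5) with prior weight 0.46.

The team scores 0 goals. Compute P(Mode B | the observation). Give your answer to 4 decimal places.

Posterior ∝ prior × likelihood, so P(k | x) ∝ w_k f_k(x); normalise over all components.
Component likelihoods at x = 0 goals:
  L_A = e^(−0.6)·0.6^0/0! = 0.548812
  L_B = e^(−2.2)·2.2^0/0! = 0.110803
  L_C = e^(−3.5)·3.5^0/0! = 0.0301974
Unnormalised posteriors:
  w_A·L_A = 0.33 × 0.548812 = 0.181108
  w_B·L_B = 0.21 × 0.110803 = 0.0232687
  w_C·L_C = 0.46 × 0.0301974 = 0.0138908
Normaliser: 0.181108 + 0.0232687 + 0.0138908 = 0.218267
Responsibility of Mode B: 0.0232687 / 0.218267 ≈ 0.1066

0.1066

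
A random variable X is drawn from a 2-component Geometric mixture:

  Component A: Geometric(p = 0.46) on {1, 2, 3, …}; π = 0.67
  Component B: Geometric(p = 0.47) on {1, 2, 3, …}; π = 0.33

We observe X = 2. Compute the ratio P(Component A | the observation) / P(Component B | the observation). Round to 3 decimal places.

Since P(k|x) ∝ π_k f_k(x), the posterior odds are π_i f_i(x) / (π_j f_j(x)).
Geometric probabilities:
  f_A = 0.46·(1−0.46)^1 = 0.46·0.54 = 0.2484
  f_B = 0.47·(1−0.47)^1 = 0.47·0.53 = 0.2491
Posterior odds = (π_A·f_A) / (π_B·f_B) = (0.67·0.2484) / (0.33·0.2491) = 0.166428 / 0.082203 ≈ 2.025

2.025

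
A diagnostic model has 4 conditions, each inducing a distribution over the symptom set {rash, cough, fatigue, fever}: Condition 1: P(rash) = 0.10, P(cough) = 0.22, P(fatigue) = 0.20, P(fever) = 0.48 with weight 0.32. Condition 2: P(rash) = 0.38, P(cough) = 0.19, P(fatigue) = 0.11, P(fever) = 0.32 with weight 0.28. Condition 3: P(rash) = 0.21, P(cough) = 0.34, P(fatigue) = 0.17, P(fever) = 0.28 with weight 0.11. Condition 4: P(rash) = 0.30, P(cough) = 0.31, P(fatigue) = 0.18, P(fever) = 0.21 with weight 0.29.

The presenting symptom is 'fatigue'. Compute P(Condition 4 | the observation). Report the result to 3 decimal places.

0.315

Posterior ∝ prior × likelihood, so P(k | x) ∝ w_k f_k(x); normalise over all components.
Component likelihoods at x = 'fatigue':
  f_1 = 0.2
  f_2 = 0.11
  f_3 = 0.17
  f_4 = 0.18
Prior × likelihood for each component:
  w_1·f_1 = 0.32 × 0.2 = 0.064
  w_2·f_2 = 0.28 × 0.11 = 0.0308
  w_3·f_3 = 0.11 × 0.17 = 0.0187
  w_4·f_4 = 0.29 × 0.18 = 0.0522
Denominator: 0.064 + 0.0308 + 0.0187 + 0.0522 = 0.1657
So the posterior for Condition 4 is 0.0522 / 0.1657 ≈ 0.315.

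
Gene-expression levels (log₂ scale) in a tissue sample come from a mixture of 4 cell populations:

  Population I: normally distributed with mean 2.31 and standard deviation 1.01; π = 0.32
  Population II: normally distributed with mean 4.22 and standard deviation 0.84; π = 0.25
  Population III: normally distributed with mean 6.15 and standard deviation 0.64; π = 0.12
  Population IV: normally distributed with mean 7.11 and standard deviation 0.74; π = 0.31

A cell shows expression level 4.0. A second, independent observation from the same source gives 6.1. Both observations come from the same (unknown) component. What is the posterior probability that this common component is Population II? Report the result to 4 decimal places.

0.9610

Posterior ∝ prior × likelihood, so P(k | x) ∝ P(Z=k) f_k(x); normalise over all components.
Since both observations come from the same component, the likelihood for component k is f_k(x₁)·f_k(x₂).
  L_I = [(1/(1.01·√(2π)))·exp(−(4.0−2.31)²/(2·1.01²)) = 0.394992·exp(-1.39991) = 0.0974125] × [0.000345878] = 3.36929e-05
  L_II = [(1/(0.84·√(2π)))·exp(−(4.0−4.22)²/(2·0.84²)) = 0.474931·exp(-0.03430) = 0.458919] × [0.0388083] = 0.0178099
  L_III = [(1/(0.64·√(2π)))·exp(−(4.0−6.15)²/(2·0.64²)) = 0.623347·exp(-5.64270) = 0.0022087] × [0.621448] = 0.00137259
  L_IV = [(1/(0.74·√(2π)))·exp(−(4.0−7.11)²/(2·0.74²)) = 0.539111·exp(-8.83136) = 7.87535e-05] × [0.212405] = 1.67276e-05
Multiply by the mixture weights:
  P(Z=I)·L_I = 0.32 × 3.36929e-05 = 1.07817e-05
  P(Z=II)·L_II = 0.25 × 0.0178099 = 0.00445247
  P(Z=III)·L_III = 0.12 × 0.00137259 = 0.000164711
  P(Z=IV)·L_IV = 0.31 × 1.67276e-05 = 5.18556e-06
Sum: 1.07817e-05 + 0.00445247 + 0.000164711 + 5.18556e-06 = 0.00463315
P(Population II | x) ≈ 0.9610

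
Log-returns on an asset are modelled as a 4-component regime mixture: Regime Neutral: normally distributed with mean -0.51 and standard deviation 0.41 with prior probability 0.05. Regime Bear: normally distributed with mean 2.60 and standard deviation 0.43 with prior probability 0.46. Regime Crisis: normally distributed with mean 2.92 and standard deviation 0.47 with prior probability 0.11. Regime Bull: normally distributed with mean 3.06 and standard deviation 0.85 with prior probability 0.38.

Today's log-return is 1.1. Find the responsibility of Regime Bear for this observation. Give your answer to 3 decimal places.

By Bayes' theorem, P(k | x) = w_k f_k(x) / Σ_j w_j f_j(x).
Normal densities:
  f_Neutral = 0.000436233
  f_Bear = 0.00211365
  f_Crisis = 0.000470636
  f_Bull = 0.0328775
Multiply by the mixture weights:
  w_Neutral·f_Neutral = 0.05 × 0.000436233 = 2.18116e-05
  w_Bear·f_Bear = 0.46 × 0.00211365 = 0.00097228
  w_Crisis·f_Crisis = 0.11 × 0.000470636 = 5.17699e-05
  w_Bull·f_Bull = 0.38 × 0.0328775 = 0.0124935
Denominator: 2.18116e-05 + 0.00097228 + 5.17699e-05 + 0.0124935 = 0.0135393
Responsibility of Regime Bear: 0.00097228 / 0.0135393 ≈ 0.072

0.072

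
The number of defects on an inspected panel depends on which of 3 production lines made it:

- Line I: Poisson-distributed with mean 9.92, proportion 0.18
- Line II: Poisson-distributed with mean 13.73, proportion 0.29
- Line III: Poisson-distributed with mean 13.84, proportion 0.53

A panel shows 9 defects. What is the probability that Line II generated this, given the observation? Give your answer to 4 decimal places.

Posterior ∝ prior × likelihood, so P(k | x) ∝ π_k f_k(x); normalise over all components.
Evaluate each component's likelihood at the observed value:
  f_I = e^(−9.92)·9.92^9/9! = 0.126078
  f_II = e^(−13.73)·13.73^9/9! = 0.0520485
  f_III = e^(−13.84)·13.84^9/9! = 0.0500987
Unnormalised posteriors:
  π_I·f_I = 0.18 × 0.126078 = 0.0226941
  π_II·f_II = 0.29 × 0.0520485 = 0.0150941
  π_III·f_III = 0.53 × 0.0500987 = 0.0265523
Denominator: 0.0226941 + 0.0150941 + 0.0265523 = 0.0643405
P(Line II | 9 defects) ≈ 0.2346

0.2346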